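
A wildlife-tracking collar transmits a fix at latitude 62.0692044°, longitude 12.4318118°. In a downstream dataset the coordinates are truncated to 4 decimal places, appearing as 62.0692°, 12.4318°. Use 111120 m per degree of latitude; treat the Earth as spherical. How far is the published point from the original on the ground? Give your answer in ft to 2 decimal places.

2.58 ft

Δlat = 62.0692044 − 62.0692 = +0.0000044°; Δlon = 12.4318118 − 12.4318 = +0.0000118°.
N–S: 0.0000044° × 111120 m/° = 0.488928 m.
E–W at 62.0692°: 0.0000118° × 111120 × cos 62.0692° = 0.0000118 × 111120 × 0.4684 ≈ 0.61418 m.
Hypotenuse of the two orthogonal shifts: √(0.488928² + 0.61418²) = 0.785027 m.
Converting: 0.785027 m × 3.2808 ft/m ≈ 2.5755 ft.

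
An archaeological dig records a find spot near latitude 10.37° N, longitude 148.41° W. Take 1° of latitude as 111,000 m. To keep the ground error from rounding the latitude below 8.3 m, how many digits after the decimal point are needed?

4 decimal places

One degree of latitude covers 111000 m.
With N decimal places the half-ulp bound is 0.5·10⁻ᴺ°, or 0.5·10⁻ᴺ × 111000 m on the ground.
Setting 55500 × 10⁻ᴺ ≤ 8.3 gives 10ᴺ ≥ 6687, i.e. N ≥ 3.83.
So 4 decimal places suffice (5.55 m); 3 would allow up to 55.5 m.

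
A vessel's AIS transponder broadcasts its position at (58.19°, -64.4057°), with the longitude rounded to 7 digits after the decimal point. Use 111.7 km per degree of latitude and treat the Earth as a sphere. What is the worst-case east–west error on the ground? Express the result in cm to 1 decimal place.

0.3 cm

Rounding to 7 decimal places leaves the longitude within ±5e-08° of the true value.
At latitude 58.19° a degree of longitude spans 111700 m × cos 58.19° = 111700 × 0.5271 ≈ 58877.5 m.
So at most 5e-08° × 58877.5 ≈ 0.00294388 m east–west.
That is 0.00294388 m = 0.29439 cm.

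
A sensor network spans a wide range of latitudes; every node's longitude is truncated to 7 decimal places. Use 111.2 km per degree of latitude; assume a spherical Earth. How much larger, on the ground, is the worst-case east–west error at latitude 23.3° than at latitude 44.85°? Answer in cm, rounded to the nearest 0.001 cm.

Truncating at 7 decimal places can drop up to a full unit in the last place, so the longitude may be off by as much as 1e-07°.
Error at 23.3° = 1e-07° × 111200 × cos 23.3° ≈ 0.01112 × 0.9184 = 0.010213 m.
Error at 44.85° = 1e-07° × 111200 × cos 44.85° ≈ 0.01112 × 0.7090 = 0.0078836 m.
So the lower-latitude error exceeds the higher by 0.010213 − 0.0078836 = 0.0023295 m.
That is 0.00232954 m = 0.23295 cm.

0.233 cm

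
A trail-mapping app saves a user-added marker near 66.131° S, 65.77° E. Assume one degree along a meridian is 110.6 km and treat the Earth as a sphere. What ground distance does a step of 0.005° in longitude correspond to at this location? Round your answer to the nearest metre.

224 metres

At 66.131° a degree of longitude is 110600 × cos 66.131° ≈ 44753.9 m, so 0.005° corresponds to 223.77 m.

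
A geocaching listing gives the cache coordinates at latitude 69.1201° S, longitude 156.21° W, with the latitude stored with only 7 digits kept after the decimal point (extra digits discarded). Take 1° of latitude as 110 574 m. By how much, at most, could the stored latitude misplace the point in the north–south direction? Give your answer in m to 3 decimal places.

0.011 m

Truncating at 7 decimal places can drop up to a full unit in the last place, so the latitude may be off by as much as 1e-07°.
Along the meridian that is 1e-07° × 110574 m/° = 0.0110574 m.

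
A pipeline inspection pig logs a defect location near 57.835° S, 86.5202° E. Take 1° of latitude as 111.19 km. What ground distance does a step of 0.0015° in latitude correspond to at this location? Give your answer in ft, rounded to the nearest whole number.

547 ft

Along a meridian 0.0015° is 0.0015 × 111190 = 166.785 m.
In feet: 166.785 m ÷ 0.3048 ≈ 547.19 ft.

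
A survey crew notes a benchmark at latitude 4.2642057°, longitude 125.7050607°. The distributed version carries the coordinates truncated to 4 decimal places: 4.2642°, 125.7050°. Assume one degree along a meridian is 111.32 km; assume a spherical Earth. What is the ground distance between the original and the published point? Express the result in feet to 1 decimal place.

The latitude changed by +0.0000057° and the longitude by +0.0000607°.
North–south shift: 0.0000057 × 111320 = 0.634524 m.
E–W at 4.2642°: 0.0000607° × 111320 × cos 4.2642° = 0.0000607 × 111320 × 0.9972 ≈ 6.73842 m.
Hypotenuse of the two orthogonal shifts: √(0.634524² + 6.73842²) = 6.76823 m.
In feet: 6.76823 m ÷ 0.3048 ≈ 22.205 ft.

22.2 feet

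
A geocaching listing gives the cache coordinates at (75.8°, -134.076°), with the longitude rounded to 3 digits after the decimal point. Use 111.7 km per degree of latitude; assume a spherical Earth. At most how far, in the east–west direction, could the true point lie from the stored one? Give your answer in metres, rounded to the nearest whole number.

Rounding to 3 decimal places leaves the longitude within ±0.0005° of the true value.
At latitude 75.8° a degree of longitude spans 111700 m × cos 75.8° = 111700 × 0.2453 ≈ 27400.8 m.
Maximum E–W displacement: 0.0005 × 27400.8 = 13.7004 m.

14 metres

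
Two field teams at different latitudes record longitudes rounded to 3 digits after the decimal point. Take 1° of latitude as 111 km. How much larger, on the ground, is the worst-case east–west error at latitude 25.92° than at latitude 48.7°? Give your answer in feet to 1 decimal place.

Rounding to 3 decimal places leaves the longitude within ±0.0005° of the true value.
At 25.92°: 0.0005° × 111000 × cos 25.92° = 0.0005 × 111000 × 0.8994 ≈ 49.917 m.
At 48.7°: 0.0005° × 111000 × cos 48.7° = 0.0005 × 111000 × 0.6600 ≈ 36.63 m.
So the lower-latitude error exceeds the higher by 49.917 − 36.63 = 13.287 m.
In feet: 13.2869 m ÷ 0.3048 ≈ 43.592 ft.

43.6 feet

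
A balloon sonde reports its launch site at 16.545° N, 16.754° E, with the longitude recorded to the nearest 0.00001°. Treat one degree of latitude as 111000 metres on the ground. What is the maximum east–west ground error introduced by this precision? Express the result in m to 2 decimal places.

Rounding to 5 decimal places leaves the longitude within ±5e-06° of the true value.
One degree of longitude at 16.545° is 111000 × cos 16.545° ≈ 111000 × 0.9586 = 106404 m.
East–west error: 5e-06° × 106404 m/° ≈ 0.532021 m.

0.53 m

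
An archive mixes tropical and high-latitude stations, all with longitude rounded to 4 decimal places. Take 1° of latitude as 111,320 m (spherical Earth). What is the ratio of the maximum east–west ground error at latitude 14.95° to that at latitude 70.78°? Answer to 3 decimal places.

Rounding to 4 decimal places leaves the longitude within ±5e-05° of the true value.
At 14.95°: 5e-05° × 111320 × cos 14.95° = 5e-05 × 111320 × 0.9662 ≈ 5.3776 m.
Error at 70.78° = 5e-05° × 111320 × cos 70.78° ≈ 5.566 × 0.3292 = 1.8323 m.
The ratio reduces to cos 14.95° / cos 70.78° = 0.9662/0.3292 ≈ 2.9349.

2.935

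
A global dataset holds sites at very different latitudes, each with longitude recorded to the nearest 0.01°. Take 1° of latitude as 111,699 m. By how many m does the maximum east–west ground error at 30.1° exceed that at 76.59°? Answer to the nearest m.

354 m

Rounding to 2 decimal places leaves the longitude within ±0.005° of the true value.
At 30.1°: 0.005° × 111699 × cos 30.1° = 0.005 × 111699 × 0.8652 ≈ 483.18 m.
At 76.59°: 0.005° × 111699 × cos 76.59° = 0.005 × 111699 × 0.2319 ≈ 129.52 m.
Difference: 483.18 − 129.52 = 353.66 m.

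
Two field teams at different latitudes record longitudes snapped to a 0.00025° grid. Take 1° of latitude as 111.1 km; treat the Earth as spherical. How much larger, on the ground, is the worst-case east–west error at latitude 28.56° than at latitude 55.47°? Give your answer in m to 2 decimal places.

4.33 m

With a 0.00025° grid the true value lies within half a step, ±0.00025°/2 = ±0.000125°, of the stored one.
At 28.56°: 0.000125° × 111100 × cos 28.56° = 0.000125 × 111100 × 0.8783 ≈ 12.198 m.
At 55.47°: 0.000125° × 111100 × cos 55.47° = 0.000125 × 111100 × 0.5668 ≈ 7.872 m.
Difference: 12.198 − 7.872 = 4.3257 m.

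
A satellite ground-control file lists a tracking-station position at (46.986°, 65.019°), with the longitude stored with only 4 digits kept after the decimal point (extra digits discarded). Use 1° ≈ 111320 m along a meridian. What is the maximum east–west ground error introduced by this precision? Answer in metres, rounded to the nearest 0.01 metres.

7.59 metres

Truncating at 4 decimal places can drop up to a full unit in the last place, so the longitude may be off by as much as 0.0001°.
At latitude 46.986° a degree of longitude spans 111320 m × cos 46.986° = 111320 × 0.6822 ≈ 75939.9 m.
East–west error: 0.0001° × 75939.9 m/° ≈ 7.59399 m.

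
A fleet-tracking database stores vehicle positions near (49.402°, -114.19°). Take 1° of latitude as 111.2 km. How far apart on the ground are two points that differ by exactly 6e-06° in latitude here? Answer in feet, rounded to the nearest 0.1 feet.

2.2 feet

6e-06° × 111200 m/° = 0.6672 m.
In feet: 0.6672 m ÷ 0.3048 ≈ 2.189 ft.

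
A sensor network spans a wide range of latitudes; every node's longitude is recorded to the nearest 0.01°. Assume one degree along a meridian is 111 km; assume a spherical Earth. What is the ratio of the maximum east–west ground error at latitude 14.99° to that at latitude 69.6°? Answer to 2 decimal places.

2.77

Rounding to 2 decimal places leaves the longitude within ±0.005° of the true value.
Error at 14.99° = 0.005° × 111000 × cos 14.99° ≈ 555 × 0.9660 = 536.11 m.
At 69.6°: 0.005° × 111000 × cos 69.6° = 0.005 × 111000 × 0.3486 ≈ 193.46 m.
Ratio: 536.11 / 193.46 = cos 14.99° / cos 69.6° ≈ 2.7712.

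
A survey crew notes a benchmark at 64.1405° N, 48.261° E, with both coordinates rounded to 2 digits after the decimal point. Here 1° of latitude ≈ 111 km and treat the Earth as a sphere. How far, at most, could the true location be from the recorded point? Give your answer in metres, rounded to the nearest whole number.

605 metres

Rounding to 2 decimal places leaves each coordinate within ±0.005° of the true value.
N–S: 0.005° × 111000 m/° = 555 m.
E–W at 64.1405°: 0.005° × 111000 × cos 64.1405° = 0.005 × 111000 × 0.4362 ≈ 242.072 m.
Worst case both components are at the extreme and orthogonal: √(555² + 242.072²) ≈ 605.495 m.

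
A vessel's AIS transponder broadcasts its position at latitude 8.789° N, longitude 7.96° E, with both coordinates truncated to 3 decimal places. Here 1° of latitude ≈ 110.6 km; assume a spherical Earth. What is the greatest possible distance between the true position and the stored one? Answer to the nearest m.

155 m

Truncating at 3 decimal places can drop up to a full unit in the last place, so each coordinate may be off by as much as 0.001°.
N–S: 0.001° × 110600 m/° = 110.6 m.
Longitude error → 0.001 × 110600 × cos 8.789° = 0.001 × 110600 × 0.9883 ≈ 109.301 m.
Worst case both components are at the extreme and orthogonal: √(110.6² + 109.301²) ≈ 155.496 m.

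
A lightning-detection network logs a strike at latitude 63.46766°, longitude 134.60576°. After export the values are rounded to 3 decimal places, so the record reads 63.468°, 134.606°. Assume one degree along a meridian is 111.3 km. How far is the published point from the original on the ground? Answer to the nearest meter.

The latitude changed by -0.00034° and the longitude by -0.00024°.
N–S: -0.00034° × 111300 m/° = -37.842 m.
E–W at 63.468°: -0.00024° × 111300 × cos 63.468° = -0.00024 × 111300 × 0.4467 ≈ -11.9322 m.
Combined displacement = (37.842² + 11.9322²)^½ ≈ 39.6786 m.

40 meters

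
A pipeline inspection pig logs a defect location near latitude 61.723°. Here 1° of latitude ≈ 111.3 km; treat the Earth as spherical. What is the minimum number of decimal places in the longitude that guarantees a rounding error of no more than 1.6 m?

At 61.723° one degree of longitude covers 111300 × cos 61.723° ≈ 111300 × 0.4737 ≈ 52726.7 m.
With N decimal places the half-ulp bound is 0.5·10⁻ᴺ°, or 0.5·10⁻ᴺ × 52726.7 m on the ground.
Need 0.5 × 52726.7 × 10⁻ᴺ ≤ 1.6 → 10⁻ᴺ ≤ 6.069e-05, so N ≥ 4.22.
So 5 decimal places suffice (0.264 m); 4 would allow up to 2.64 m.

5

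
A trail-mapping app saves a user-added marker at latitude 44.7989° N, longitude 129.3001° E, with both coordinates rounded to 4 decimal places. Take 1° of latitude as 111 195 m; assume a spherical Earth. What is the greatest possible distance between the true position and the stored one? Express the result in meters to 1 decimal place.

Rounding to 4 decimal places leaves each coordinate within ±5e-05° of the true value.
North–south component: 5e-05° × 111195 = 5.55975 m.
E–W at 44.7989°: 5e-05° × 111195 × cos 44.7989° = 5e-05 × 111195 × 0.7096 ≈ 3.94511 m.
Worst case both components are at the extreme and orthogonal: √(5.55975² + 3.94511²) ≈ 6.81724 m.

6.8 meters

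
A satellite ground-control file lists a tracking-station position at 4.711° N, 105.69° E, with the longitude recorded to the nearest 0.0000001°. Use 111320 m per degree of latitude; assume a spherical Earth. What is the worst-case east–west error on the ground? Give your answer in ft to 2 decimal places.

0.02 ft

Rounding to 7 decimal places leaves the longitude within ±5e-08° of the true value.
One degree of longitude at 4.711° is 111320 × cos 4.711° ≈ 111320 × 0.9966 = 110944 m.
So at most 5e-08° × 110944 ≈ 0.0055472 m east–west.
Converting: 0.0055472 m × 3.2808 ft/m ≈ 0.018199 ft.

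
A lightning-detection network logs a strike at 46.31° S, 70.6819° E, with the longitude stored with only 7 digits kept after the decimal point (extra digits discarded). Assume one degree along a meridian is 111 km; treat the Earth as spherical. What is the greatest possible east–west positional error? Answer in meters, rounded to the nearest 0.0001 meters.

0.0077 meters

Truncating at 7 decimal places can drop up to a full unit in the last place, so the longitude may be off by as much as 1e-07°.
Parallels shrink by cos φ, so at 46.31° a degree of longitude is 111000 × 0.6908 ≈ 76673.9 m.
So at most 1e-07° × 76673.9 ≈ 0.00766739 m east–west.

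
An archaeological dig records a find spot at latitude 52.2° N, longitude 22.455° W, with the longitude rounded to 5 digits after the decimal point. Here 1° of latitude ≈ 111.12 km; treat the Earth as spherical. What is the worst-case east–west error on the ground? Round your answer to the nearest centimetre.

Rounding to 5 decimal places leaves the longitude within ±5e-06° of the true value.
One degree of longitude at 52.2° is 111120 × cos 52.2° ≈ 111120 × 0.6129 = 68106.2 m.
Maximum E–W displacement: 5e-06 × 68106.2 = 0.340531 m.
That is 0.340531 m = 34.053 cm.

34 centimetres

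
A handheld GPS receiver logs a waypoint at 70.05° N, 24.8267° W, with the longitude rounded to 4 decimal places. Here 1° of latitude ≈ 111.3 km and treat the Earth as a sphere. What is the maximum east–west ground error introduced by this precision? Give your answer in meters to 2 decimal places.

1.90 meters

Rounding to 4 decimal places leaves the longitude within ±5e-05° of the true value.
One degree of longitude at 70.05° is 111300 × cos 70.05° ≈ 111300 × 0.3412 = 37975.6 m.
So at most 5e-05° × 37975.6 ≈ 1.89878 m east–west.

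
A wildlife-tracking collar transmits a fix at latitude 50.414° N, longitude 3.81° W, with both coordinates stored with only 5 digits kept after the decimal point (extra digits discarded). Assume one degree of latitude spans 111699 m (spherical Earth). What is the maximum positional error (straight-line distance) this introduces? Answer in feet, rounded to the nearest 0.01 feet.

4.35 feet

Truncating at 5 decimal places can drop up to a full unit in the last place, so each coordinate may be off by as much as 1e-05°.
Latitude error → 1e-05 × 111699 = 1.11699 m along the meridian.
E–W at 50.414°: 1e-05° × 111699 × cos 50.414° = 1e-05 × 111699 × 0.6372 ≈ 0.711786 m.
Worst case both components are at the extreme and orthogonal: √(1.11699² + 0.711786²) ≈ 1.3245 m.
In feet: 1.3245 m ÷ 0.3048 ≈ 4.3455 ft.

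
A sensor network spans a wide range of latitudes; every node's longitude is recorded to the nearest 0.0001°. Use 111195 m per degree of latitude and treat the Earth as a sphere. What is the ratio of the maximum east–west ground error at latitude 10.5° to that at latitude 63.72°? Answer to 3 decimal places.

Rounding to 4 decimal places leaves the longitude within ±5e-05° of the true value.
At 10.5°: 5e-05° × 111195 × cos 10.5° = 5e-05 × 111195 × 0.9833 ≈ 5.4667 m.
Error at 63.72° = 5e-05° × 111195 × cos 63.72° ≈ 5.5598 × 0.4428 = 2.4616 m.
Ratio: 5.4667 / 2.4616 = cos 10.5° / cos 63.72° ≈ 2.2207.

2.221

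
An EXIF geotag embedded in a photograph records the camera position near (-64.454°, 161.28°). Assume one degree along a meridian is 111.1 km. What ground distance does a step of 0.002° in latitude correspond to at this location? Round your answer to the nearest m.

0.002° × 111100 m/° = 222.2 m.

222 m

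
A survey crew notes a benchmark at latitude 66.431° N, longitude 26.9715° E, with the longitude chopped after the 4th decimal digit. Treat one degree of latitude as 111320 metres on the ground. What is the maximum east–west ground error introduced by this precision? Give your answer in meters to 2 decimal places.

Truncating at 4 decimal places can drop up to a full unit in the last place, so the longitude may be off by as much as 0.0001°.
At latitude 66.431° a degree of longitude spans 111320 m × cos 66.431° = 111320 × 0.3999 ≈ 44511.7 m.
East–west error: 0.0001° × 44511.7 m/° ≈ 4.45117 m.

4.45 meters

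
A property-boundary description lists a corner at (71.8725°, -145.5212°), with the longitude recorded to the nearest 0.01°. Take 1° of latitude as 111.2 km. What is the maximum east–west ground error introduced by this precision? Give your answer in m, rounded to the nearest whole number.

173 m

Rounding to 2 decimal places leaves the longitude within ±0.005° of the true value.
One degree of longitude at 71.8725° is 111200 × cos 71.8725° ≈ 111200 × 0.3111 = 34597.9 m.
Maximum E–W displacement: 0.005 × 34597.9 = 172.99 m.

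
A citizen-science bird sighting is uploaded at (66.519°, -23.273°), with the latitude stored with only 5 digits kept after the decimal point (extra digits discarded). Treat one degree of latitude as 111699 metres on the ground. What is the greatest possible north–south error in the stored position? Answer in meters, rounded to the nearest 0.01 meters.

Truncating at 5 decimal places can drop up to a full unit in the last place, so the latitude may be off by as much as 1e-05°.
North–south distance: 1e-05° × 111699 m/° = 1.11699 m.

1.12 meters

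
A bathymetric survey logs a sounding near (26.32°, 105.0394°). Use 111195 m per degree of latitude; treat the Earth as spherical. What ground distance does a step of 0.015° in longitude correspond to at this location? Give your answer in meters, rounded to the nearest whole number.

At 26.32° a degree of longitude is 111195 × cos 26.32° ≈ 99667.6 m, so 0.015° corresponds to 1495.01 m.

1495 meters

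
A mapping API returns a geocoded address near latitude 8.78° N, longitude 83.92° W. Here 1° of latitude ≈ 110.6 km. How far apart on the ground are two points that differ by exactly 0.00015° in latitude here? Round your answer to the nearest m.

17 m

0.00015° × 110600 m/° = 16.59 m.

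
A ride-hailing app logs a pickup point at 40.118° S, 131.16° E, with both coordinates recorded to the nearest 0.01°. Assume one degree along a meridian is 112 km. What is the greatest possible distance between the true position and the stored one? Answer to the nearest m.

Rounding to 2 decimal places leaves each coordinate within ±0.005° of the true value.
Latitude error → 0.005 × 112000 = 560 m along the meridian.
E–W at 40.118°: 0.005° × 112000 × cos 40.118° = 0.005 × 112000 × 0.7647 ≈ 428.243 m.
Worst case both components are at the extreme and orthogonal: √(560² + 428.243²) ≈ 704.976 m.

705 m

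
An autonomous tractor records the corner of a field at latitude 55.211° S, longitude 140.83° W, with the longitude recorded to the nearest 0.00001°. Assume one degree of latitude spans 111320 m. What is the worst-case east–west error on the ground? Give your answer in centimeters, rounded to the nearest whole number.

32 centimeters

Rounding to 5 decimal places leaves the longitude within ±5e-06° of the true value.
One degree of longitude at 55.211° is 111320 × cos 55.211° ≈ 111320 × 0.5706 = 63514.3 m.
So at most 5e-06° × 63514.3 ≈ 0.317571 m east–west.
That is 0.317571 m = 31.757 cm.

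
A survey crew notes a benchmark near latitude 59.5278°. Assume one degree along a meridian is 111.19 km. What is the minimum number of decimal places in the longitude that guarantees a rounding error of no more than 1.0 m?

5 decimal places

At 59.5278° one degree of longitude covers 111190 × cos 59.5278° ≈ 111190 × 0.5071 ≈ 56386.7 m.
Rounding to N decimal places gives at most 0.5 × 10⁻ᴺ degrees of error, i.e. 0.5 × 10⁻ᴺ × 56386.7 m.
Need 0.5 × 56386.7 × 10⁻ᴺ ≤ 1.0 → 10⁻ᴺ ≤ 3.547e-05, so N ≥ 4.45.
N = 4 would give 2.82 m (too coarse); N = 5 gives 0.282 m ≤ 1.0 m.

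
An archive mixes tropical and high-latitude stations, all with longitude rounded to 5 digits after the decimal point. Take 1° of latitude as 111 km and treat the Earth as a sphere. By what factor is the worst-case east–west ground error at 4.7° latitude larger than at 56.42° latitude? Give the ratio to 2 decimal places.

Rounding to 5 decimal places leaves the longitude within ±5e-06° of the true value.
Error at 4.7° = 5e-06° × 111000 × cos 4.7° ≈ 0.555 × 0.9966 = 0.55313 m.
At 56.42°: 5e-06° × 111000 × cos 56.42° = 5e-06 × 111000 × 0.5531 ≈ 0.30697 m.
Ratio: 0.55313 / 0.30697 = cos 4.7° / cos 56.42° ≈ 1.8019.

1.80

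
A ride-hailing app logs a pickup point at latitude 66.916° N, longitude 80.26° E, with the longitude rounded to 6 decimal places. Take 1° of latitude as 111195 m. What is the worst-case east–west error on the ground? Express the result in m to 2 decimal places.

Rounding to 6 decimal places leaves the longitude within ±5e-07° of the true value.
One degree of longitude at 66.916° is 111195 × cos 66.916° ≈ 111195 × 0.3921 = 43597.4 m.
So at most 5e-07° × 43597.4 ≈ 0.0217987 m east–west.

0.02 m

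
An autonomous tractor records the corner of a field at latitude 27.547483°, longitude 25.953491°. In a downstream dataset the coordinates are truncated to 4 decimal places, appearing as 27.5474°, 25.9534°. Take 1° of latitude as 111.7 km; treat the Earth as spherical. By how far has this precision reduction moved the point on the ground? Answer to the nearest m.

13 m

The latitude changed by +0.000083° and the longitude by +0.000091°.
North–south shift: 0.000083 × 111700 = 9.2711 m.
East–west at this latitude: 0.000091° × 111700 × cos 27.5474° ≈ 0.000091 × 99036.4 = 9.01231 m.
Combined displacement = (9.2711² + 9.01231²)^½ ≈ 12.9296 m.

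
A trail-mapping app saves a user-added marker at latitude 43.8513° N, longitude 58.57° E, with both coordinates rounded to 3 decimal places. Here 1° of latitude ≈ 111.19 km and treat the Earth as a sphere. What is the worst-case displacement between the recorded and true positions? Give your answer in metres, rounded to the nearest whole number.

69 metres

Rounding to 3 decimal places leaves each coordinate within ±0.0005° of the true value.
Latitude error → 0.0005 × 111190 = 55.595 m along the meridian.
East–west component at 43.8513°: 0.0005° × 111190 × cos 43.8513° ≈ 0.0005 × 80183.6 ≈ 40.0918 m.
The two errors are perpendicular, so the maximum displacement is √(55.595² + 40.0918²) ≈ 68.5431 m.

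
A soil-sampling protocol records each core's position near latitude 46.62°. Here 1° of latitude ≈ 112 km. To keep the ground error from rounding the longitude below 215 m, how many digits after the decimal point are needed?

3 decimal places

At 46.62° one degree of longitude covers 112000 × cos 46.62° ≈ 112000 × 0.6868 ≈ 76925.4 m.
With N decimal places the half-ulp bound is 0.5·10⁻ᴺ°, or 0.5·10⁻ᴺ × 76925.4 m on the ground.
Need 0.5 × 76925.4 × 10⁻ᴺ ≤ 215 → 10⁻ᴺ ≤ 5.590e-03, so N ≥ 2.25.
So 3 decimal places suffice (38.5 m); 2 would allow up to 385 m.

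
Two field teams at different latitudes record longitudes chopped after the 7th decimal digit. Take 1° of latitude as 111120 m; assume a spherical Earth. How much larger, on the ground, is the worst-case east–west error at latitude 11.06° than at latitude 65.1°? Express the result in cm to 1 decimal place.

Truncating at 7 decimal places can drop up to a full unit in the last place, so the longitude may be off by as much as 1e-07°.
At 11.06°: 1e-07° × 111120 × cos 11.06° = 1e-07 × 111120 × 0.9814 ≈ 0.010906 m.
Error at 65.1° = 1e-07° × 111120 × cos 65.1° ≈ 0.011112 × 0.4210 = 0.0046785 m.
Difference: 0.010906 − 0.0046785 = 0.0062271 m.
That is 0.00622706 m = 0.62271 cm.

0.6 cm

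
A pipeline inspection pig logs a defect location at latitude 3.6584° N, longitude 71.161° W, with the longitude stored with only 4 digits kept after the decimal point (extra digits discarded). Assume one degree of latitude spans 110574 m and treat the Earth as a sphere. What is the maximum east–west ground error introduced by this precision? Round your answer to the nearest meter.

Truncating at 4 decimal places can drop up to a full unit in the last place, so the longitude may be off by as much as 0.0001°.
One degree of longitude at 3.6584° is 110574 × cos 3.6584° ≈ 110574 × 0.9980 = 110349 m.
East–west error: 0.0001° × 110349 m/° ≈ 11.0349 m.

11 meters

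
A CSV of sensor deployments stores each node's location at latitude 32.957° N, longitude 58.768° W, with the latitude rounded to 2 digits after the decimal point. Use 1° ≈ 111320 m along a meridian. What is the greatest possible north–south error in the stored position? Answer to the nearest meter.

557 meters

Rounding to 2 decimal places leaves the latitude within ±0.005° of the true value.
So the N–S error is at most 0.005 × 111320 = 556.6 m.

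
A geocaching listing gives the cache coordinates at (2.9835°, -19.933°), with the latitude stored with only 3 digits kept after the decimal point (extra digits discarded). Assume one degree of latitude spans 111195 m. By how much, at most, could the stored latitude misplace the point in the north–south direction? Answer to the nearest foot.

Truncating at 3 decimal places can drop up to a full unit in the last place, so the latitude may be off by as much as 0.001°.
Along the meridian that is 0.001° × 111195 m/° = 111.195 m.
In feet: 111.195 m ÷ 0.3048 ≈ 364.81 ft.

365 feet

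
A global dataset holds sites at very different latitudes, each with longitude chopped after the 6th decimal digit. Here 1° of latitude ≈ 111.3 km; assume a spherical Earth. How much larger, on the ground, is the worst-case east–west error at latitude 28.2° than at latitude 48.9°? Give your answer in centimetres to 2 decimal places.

Truncating at 6 decimal places can drop up to a full unit in the last place, so the longitude may be off by as much as 1e-06°.
Error at 28.2° = 1e-06° × 111300 × cos 28.2° ≈ 0.1113 × 0.8813 = 0.098089 m.
Error at 48.9° = 1e-06° × 111300 × cos 48.9° ≈ 0.1113 × 0.6574 = 0.073166 m.
Difference: 0.098089 − 0.073166 = 0.024923 m.
That is 0.0249232 m = 2.4923 cm.

2.49 centimetres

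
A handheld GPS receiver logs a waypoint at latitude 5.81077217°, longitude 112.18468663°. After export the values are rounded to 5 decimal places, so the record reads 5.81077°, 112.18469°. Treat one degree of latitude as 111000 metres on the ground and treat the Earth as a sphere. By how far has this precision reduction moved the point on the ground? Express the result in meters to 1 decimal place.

Δlat = 5.81077217 − 5.81077 = +0.00000217°; Δlon = 112.18468663 − 112.18469 = -0.00000337°.
N–S: 0.00000217° × 111000 m/° = 0.24087 m.
E–W at 5.81077°: -0.00000337° × 111000 × cos 5.81077° = -0.00000337 × 111000 × 0.9949 ≈ -0.372148 m.
Distance: √(0.24087² + 0.372148²) ≈ 0.443297 m.

0.4 meters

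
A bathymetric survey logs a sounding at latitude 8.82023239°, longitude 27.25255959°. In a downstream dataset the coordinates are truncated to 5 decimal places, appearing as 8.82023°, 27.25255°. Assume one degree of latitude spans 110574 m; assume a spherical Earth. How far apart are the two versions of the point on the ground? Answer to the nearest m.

1 m

Δlat = 8.82023239 − 8.82023 = +0.00000239°; Δlon = 27.25255959 − 27.25255 = +0.00000959°.
North–south shift: 0.00000239 × 110574 = 0.264272 m.
East–west at this latitude: 0.00000959° × 110574 × cos 8.82023° ≈ 0.00000959 × 109266 = 1.04786 m.
Hypotenuse of the two orthogonal shifts: √(0.264272² + 1.04786²) = 1.08068 m.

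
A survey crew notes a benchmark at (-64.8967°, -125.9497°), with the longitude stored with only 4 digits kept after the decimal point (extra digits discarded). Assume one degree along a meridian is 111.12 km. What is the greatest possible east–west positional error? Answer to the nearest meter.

Truncating at 4 decimal places can drop up to a full unit in the last place, so the longitude may be off by as much as 0.0001°.
At latitude 64.8967° a degree of longitude spans 111120 m × cos 64.8967° = 111120 × 0.4243 ≈ 47142.8 m.
East–west error: 0.0001° × 47142.8 m/° ≈ 4.71428 m.

5 meters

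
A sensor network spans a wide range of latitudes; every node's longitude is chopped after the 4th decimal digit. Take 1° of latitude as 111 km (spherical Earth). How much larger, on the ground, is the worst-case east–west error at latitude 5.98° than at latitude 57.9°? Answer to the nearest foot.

17 feet

Truncating at 4 decimal places can drop up to a full unit in the last place, so the longitude may be off by as much as 0.0001°.
Error at 5.98° = 0.0001° × 111000 × cos 5.98° ≈ 11.1 × 0.9946 = 11.04 m.
Error at 57.9° = 0.0001° × 111000 × cos 57.9° ≈ 11.1 × 0.5314 = 5.8985 m.
Difference: 11.04 − 5.8985 = 5.1411 m.
Converting: 5.14107 m × 3.2808 ft/m ≈ 16.867 ft.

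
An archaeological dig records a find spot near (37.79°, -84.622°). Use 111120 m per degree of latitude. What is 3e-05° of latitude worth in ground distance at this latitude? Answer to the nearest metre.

Along a meridian 3e-05° is 3e-05 × 111120 = 3.3336 m.

3 metres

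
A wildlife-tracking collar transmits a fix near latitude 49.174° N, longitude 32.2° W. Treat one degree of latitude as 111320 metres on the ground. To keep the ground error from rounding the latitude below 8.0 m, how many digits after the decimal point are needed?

4 decimal places

One degree of latitude covers 111320 m.
Rounding to N decimal places gives at most 0.5 × 10⁻ᴺ degrees of error, i.e. 0.5 × 10⁻ᴺ × 111320 m.
Setting 55660 × 10⁻ᴺ ≤ 8.0 gives 10ᴺ ≥ 6958, i.e. N ≥ 3.84.
So 4 decimal places suffice (5.57 m); 3 would allow up to 55.7 m.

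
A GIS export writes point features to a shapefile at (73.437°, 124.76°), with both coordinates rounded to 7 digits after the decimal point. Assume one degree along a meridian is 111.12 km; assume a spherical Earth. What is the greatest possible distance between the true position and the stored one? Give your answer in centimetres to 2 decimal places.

0.58 centimetres

Rounding to 7 decimal places leaves each coordinate within ±5e-08° of the true value.
Latitude error → 5e-08 × 111120 = 0.005556 m along the meridian.
E–W at 73.437°: 5e-08° × 111120 × cos 73.437° = 5e-08 × 111120 × 0.2851 ≈ 0.00158385 m.
Combining orthogonally: (0.005556² + 0.00158385²)^½ ≈ 0.00577734 m.
That is 0.00577734 m = 0.57773 cm.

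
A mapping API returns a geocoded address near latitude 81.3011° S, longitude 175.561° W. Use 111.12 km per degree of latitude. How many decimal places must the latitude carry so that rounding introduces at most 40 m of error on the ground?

One degree of latitude covers 111120 m.
N decimal places → at most half a unit in the last place, 0.5 × 10⁻ᴺ° = 111120/2 × 10⁻ᴺ m.
Need 0.5 × 111120 × 10⁻ᴺ ≤ 40 → 10⁻ᴺ ≤ 7.199e-04, so N ≥ 3.14.
N = 3 would give 55.6 m (too coarse); N = 4 gives 5.56 m ≤ 40 m.

4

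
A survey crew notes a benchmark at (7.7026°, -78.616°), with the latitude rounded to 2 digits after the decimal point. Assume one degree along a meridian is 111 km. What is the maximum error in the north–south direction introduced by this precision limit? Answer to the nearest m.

555 m

Rounding to 2 decimal places leaves the latitude within ±0.005° of the true value.
North–south distance: 0.005° × 111000 m/° = 555 m.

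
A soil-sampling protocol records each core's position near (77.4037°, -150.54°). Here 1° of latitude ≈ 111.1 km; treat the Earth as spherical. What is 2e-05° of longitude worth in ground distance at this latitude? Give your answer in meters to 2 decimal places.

0.48 meters

2e-05° of longitude at 77.4037° is 2e-05 × 111100 × cos 77.4037° ≈ 2e-05 × 24228.7 = 0.484574 m.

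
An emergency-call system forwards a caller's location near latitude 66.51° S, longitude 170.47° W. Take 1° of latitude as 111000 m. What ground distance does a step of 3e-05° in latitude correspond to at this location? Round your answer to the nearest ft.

Along a meridian 3e-05° is 3e-05 × 111000 = 3.33 m.
Converting: 3.33 m × 3.2808 ft/m ≈ 10.925 ft.

11 ft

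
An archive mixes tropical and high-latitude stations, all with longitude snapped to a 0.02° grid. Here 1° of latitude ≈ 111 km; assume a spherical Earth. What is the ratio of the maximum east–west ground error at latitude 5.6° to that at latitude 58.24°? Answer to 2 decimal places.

With a 0.02° grid the true value lies within half a step, ±0.02°/2 = ±0.01°, of the stored one.
Error at 5.6° = 0.01° × 111000 × cos 5.6° ≈ 1110 × 0.9952 = 1104.7 m.
At 58.24°: 0.01° × 111000 × cos 58.24° = 0.01 × 111000 × 0.5264 ≈ 584.26 m.
Ratio: 1104.7 / 584.26 = cos 5.6° / cos 58.24° ≈ 1.8908.

1.89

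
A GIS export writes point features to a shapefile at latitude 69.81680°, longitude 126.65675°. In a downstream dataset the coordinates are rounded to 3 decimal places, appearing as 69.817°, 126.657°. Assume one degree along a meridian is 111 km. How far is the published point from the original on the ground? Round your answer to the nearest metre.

24 metres

The latitude changed by -0.00020° and the longitude by -0.00025°.
N–S: -0.00020° × 111000 m/° = -22.2 m.
E–W at 69.817°: -0.00025° × 111000 × cos 69.817° = -0.00025 × 111000 × 0.3450 ≈ -9.5743 m.
Combined displacement = (22.2² + 9.5743²)^½ ≈ 24.1766 m.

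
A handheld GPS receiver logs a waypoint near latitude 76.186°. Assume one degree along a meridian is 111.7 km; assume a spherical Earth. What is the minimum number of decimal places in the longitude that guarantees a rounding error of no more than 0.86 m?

5

At 76.186° one degree of longitude covers 111700 × cos 76.186° ≈ 111700 × 0.2388 ≈ 26670.7 m.
Rounding to N decimal places gives at most 0.5 × 10⁻ᴺ degrees of error, i.e. 0.5 × 10⁻ᴺ × 26670.7 m.
Need 0.5 × 26670.7 × 10⁻ᴺ ≤ 0.86 → 10⁻ᴺ ≤ 6.449e-05, so N ≥ 4.19.
N = 4 would give 1.33 m (too coarse); N = 5 gives 0.133 m ≤ 0.86 m.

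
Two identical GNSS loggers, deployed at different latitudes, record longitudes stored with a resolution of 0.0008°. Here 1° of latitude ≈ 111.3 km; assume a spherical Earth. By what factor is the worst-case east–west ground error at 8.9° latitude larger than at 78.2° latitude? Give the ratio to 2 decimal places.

With a 0.0008° grid the true value lies within half a step, ±0.0008°/2 = ±0.0004°, of the stored one.
Error at 8.9° = 0.0004° × 111300 × cos 8.9° ≈ 44.52 × 0.9880 = 43.984 m.
Error at 78.2° = 0.0004° × 111300 × cos 78.2° ≈ 44.52 × 0.2045 = 9.1042 m.
The ratio reduces to cos 8.9° / cos 78.2° = 0.9880/0.2045 ≈ 4.8312.

4.83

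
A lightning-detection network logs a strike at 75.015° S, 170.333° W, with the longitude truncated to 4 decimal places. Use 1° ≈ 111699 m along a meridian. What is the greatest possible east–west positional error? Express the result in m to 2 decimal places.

2.89 m

Truncating at 4 decimal places can drop up to a full unit in the last place, so the longitude may be off by as much as 0.0001°.
One degree of longitude at 75.015° is 111699 × cos 75.015° ≈ 111699 × 0.2586 = 28881.6 m.
So at most 0.0001° × 28881.6 ≈ 2.88816 m east–west.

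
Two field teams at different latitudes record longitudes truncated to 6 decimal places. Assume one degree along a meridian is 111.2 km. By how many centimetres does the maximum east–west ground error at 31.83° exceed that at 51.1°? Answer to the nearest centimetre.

2 centimetres

Truncating at 6 decimal places can drop up to a full unit in the last place, so the longitude may be off by as much as 1e-06°.
Error at 31.83° = 1e-06° × 111200 × cos 31.83° ≈ 0.1112 × 0.8496 = 0.094477 m.
At 51.1°: 1e-06° × 111200 × cos 51.1° = 1e-06 × 111200 × 0.6280 ≈ 0.069829 m.
So the lower-latitude error exceeds the higher by 0.094477 − 0.069829 = 0.024648 m.
That is 0.0246479 m = 2.4648 cm.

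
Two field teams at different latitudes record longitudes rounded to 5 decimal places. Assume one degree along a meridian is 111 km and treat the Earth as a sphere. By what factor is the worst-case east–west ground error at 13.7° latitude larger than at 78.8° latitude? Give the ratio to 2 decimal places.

Rounding to 5 decimal places leaves the longitude within ±5e-06° of the true value.
Error at 13.7° = 5e-06° × 111000 × cos 13.7° ≈ 0.555 × 0.9715 = 0.53921 m.
Error at 78.8° = 5e-06° × 111000 × cos 78.8° ≈ 0.555 × 0.1942 = 0.1078 m.
Ratio: 0.53921 / 0.1078 = cos 13.7° / cos 78.8° ≈ 5.0019.

5.00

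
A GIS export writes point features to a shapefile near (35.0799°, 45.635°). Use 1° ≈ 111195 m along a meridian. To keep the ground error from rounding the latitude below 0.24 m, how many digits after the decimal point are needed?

6 decimal places

One degree of latitude covers 111195 m.
Rounding to N decimal places gives at most 0.5 × 10⁻ᴺ degrees of error, i.e. 0.5 × 10⁻ᴺ × 111195 m.
Need 0.5 × 111195 × 10⁻ᴺ ≤ 0.24 → 10⁻ᴺ ≤ 4.317e-06, so N ≥ 5.36.
So 6 decimal places suffice (0.0556 m); 5 would allow up to 0.556 m.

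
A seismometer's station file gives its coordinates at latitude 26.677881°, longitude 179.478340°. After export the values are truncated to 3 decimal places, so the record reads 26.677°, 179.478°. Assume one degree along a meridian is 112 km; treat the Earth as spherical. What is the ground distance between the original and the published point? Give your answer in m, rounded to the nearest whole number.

Δlat = 26.677881 − 26.677 = +0.000881°; Δlon = 179.478340 − 179.478 = +0.000340°.
N–S: 0.000881° × 112000 m/° = 98.672 m.
East–west at this latitude: 0.000340° × 112000 × cos 26.677° ≈ 0.000340 × 100078 = 34.0264 m.
Combined displacement = (98.672² + 34.0264²)^½ ≈ 104.374 m.

104 m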